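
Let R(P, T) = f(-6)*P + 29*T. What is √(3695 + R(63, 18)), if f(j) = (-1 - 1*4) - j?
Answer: 2*√1070 ≈ 65.422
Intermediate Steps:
f(j) = -5 - j (f(j) = (-1 - 4) - j = -5 - j)
R(P, T) = P + 29*T (R(P, T) = (-5 - 1*(-6))*P + 29*T = (-5 + 6)*P + 29*T = 1*P + 29*T = P + 29*T)
√(3695 + R(63, 18)) = √(3695 + (63 + 29*18)) = √(3695 + (63 + 522)) = √(3695 + 585) = √4280 = 2*√1070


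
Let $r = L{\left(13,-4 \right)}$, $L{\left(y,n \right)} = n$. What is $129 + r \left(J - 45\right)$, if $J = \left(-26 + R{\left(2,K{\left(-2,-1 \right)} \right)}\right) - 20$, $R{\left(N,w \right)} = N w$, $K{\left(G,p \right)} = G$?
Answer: $509$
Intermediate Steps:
$r = -4$
$J = -50$ ($J = \left(-26 + 2 \left(-2\right)\right) - 20 = \left(-26 - 4\right) - 20 = -30 - 20 = -50$)
$129 + r \left(J - 45\right) = 129 - 4 \left(-50 - 45\right) = 129 - -380 = 129 + 380 = 509$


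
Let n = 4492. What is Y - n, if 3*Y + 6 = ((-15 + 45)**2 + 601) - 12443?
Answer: -24424/3 ≈ -8141.3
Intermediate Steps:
Y = -10948/3 (Y = -2 + (((-15 + 45)**2 + 601) - 12443)/3 = -2 + ((30**2 + 601) - 12443)/3 = -2 + ((900 + 601) - 12443)/3 = -2 + (1501 - 12443)/3 = -2 + (1/3)*(-10942) = -2 - 10942/3 = -10948/3 ≈ -3649.3)
Y - n = -10948/3 - 1*4492 = -10948/3 - 4492 = -24424/3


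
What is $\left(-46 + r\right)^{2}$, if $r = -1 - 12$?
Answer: $3481$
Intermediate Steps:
$r = -13$
$\left(-46 + r\right)^{2} = \left(-46 - 13\right)^{2} = \left(-59\right)^{2} = 3481$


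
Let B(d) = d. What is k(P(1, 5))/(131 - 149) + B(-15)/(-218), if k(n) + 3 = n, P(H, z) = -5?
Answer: 1007/1962 ≈ 0.51325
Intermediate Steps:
k(n) = -3 + n
k(P(1, 5))/(131 - 149) + B(-15)/(-218) = (-3 - 5)/(131 - 149) - 15/(-218) = -8/(-18) - 15*(-1/218) = -8*(-1/18) + 15/218 = 4/9 + 15/218 = 1007/1962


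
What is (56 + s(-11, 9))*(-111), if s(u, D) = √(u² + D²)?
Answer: -6216 - 111*√202 ≈ -7793.6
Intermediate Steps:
s(u, D) = √(D² + u²)
(56 + s(-11, 9))*(-111) = (56 + √(9² + (-11)²))*(-111) = (56 + √(81 + 121))*(-111) = (56 + √202)*(-111) = -6216 - 111*√202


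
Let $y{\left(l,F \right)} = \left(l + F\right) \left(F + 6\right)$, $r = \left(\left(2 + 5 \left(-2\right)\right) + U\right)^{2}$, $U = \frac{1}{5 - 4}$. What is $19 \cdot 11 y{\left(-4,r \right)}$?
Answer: $517275$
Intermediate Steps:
$U = 1$ ($U = 1^{-1} = 1$)
$r = 49$ ($r = \left(\left(2 + 5 \left(-2\right)\right) + 1\right)^{2} = \left(\left(2 - 10\right) + 1\right)^{2} = \left(-8 + 1\right)^{2} = \left(-7\right)^{2} = 49$)
$y{\left(l,F \right)} = \left(6 + F\right) \left(F + l\right)$ ($y{\left(l,F \right)} = \left(F + l\right) \left(6 + F\right) = \left(6 + F\right) \left(F + l\right)$)
$19 \cdot 11 y{\left(-4,r \right)} = 19 \cdot 11 \left(49^{2} + 6 \cdot 49 + 6 \left(-4\right) + 49 \left(-4\right)\right) = 209 \left(2401 + 294 - 24 - 196\right) = 209 \cdot 2475 = 517275$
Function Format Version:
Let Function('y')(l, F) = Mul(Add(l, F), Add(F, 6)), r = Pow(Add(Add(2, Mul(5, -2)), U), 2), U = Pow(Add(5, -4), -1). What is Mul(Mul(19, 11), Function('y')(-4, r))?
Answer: 517275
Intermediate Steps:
U = 1 (U = Pow(1, -1) = 1)
r = 49 (r = Pow(Add(Add(2, Mul(5, -2)), 1), 2) = Pow(Add(Add(2, -10), 1), 2) = Pow(Add(-8, 1), 2) = Pow(-7, 2) = 49)
Function('y')(l, F) = Mul(Add(6, F), Add(F, l)) (Function('y')(l, F) = Mul(Add(F, l), Add(6, F)) = Mul(Add(6, F), Add(F, l)))
Mul(Mul(19, 11), Function('y')(-4, r)) = Mul(Mul(19, 11), Add(Pow(49, 2), Mul(6, 49), Mul(6, -4), Mul(49, -4))) = Mul(209, Add(2401, 294, -24, -196)) = Mul(209, 2475) = 517275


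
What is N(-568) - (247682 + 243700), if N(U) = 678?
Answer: -490704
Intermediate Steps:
N(-568) - (247682 + 243700) = 678 - (247682 + 243700) = 678 - 1*491382 = 678 - 491382 = -490704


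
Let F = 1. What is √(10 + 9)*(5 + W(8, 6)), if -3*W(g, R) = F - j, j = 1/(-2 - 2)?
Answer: 55*√19/12 ≈ 19.978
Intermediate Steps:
j = -¼ (j = 1/(-4) = -¼ ≈ -0.25000)
W(g, R) = -5/12 (W(g, R) = -(1 - 1*(-¼))/3 = -(1 + ¼)/3 = -⅓*5/4 = -5/12)
√(10 + 9)*(5 + W(8, 6)) = √(10 + 9)*(5 - 5/12) = √19*(55/12) = 55*√19/12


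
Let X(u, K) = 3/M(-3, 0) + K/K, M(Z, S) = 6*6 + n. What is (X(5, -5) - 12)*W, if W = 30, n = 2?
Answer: -6225/19 ≈ -327.63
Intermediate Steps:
M(Z, S) = 38 (M(Z, S) = 6*6 + 2 = 36 + 2 = 38)
X(u, K) = 41/38 (X(u, K) = 3/38 + K/K = 3*(1/38) + 1 = 3/38 + 1 = 41/38)
(X(5, -5) - 12)*W = (41/38 - 12)*30 = -415/38*30 = -6225/19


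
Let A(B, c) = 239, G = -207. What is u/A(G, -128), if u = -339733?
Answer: -339733/239 ≈ -1421.5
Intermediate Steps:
u/A(G, -128) = -339733/239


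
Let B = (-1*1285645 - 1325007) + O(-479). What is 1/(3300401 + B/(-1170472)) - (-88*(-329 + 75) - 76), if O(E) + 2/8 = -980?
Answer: -344211386881170404/15452118283617 ≈ -22276.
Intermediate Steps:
O(E) = -3921/4 (O(E) = -1/4 - 980 = -3921/4)
B = -10446529/4 (B = (-1*1285645 - 1325007) - 3921/4 = (-1285645 - 1325007) - 3921/4 = -2610652 - 3921/4 = -10446529/4 ≈ -2.6116e+6)
1/(3300401 + B/(-1170472)) - (-88*(-329 + 75) - 76) = 1/(3300401 - 10446529/4/(-1170472)) - (-88*(-329 + 75) - 76) = 1/(3300401 - 10446529/4*(-1/1170472)) - (-88*(-254) - 76) = 1/(3300401 + 10446529/4681888) - (22352 - 76) = 1/(15452118283617/4681888) - 1*22276 = 4681888/15452118283617 - 22276 = -344211386881170404/15452118283617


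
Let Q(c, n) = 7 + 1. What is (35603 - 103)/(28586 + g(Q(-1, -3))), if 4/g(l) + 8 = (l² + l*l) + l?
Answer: 1136000/914753 ≈ 1.2419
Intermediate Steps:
Q(c, n) = 8
g(l) = 4/(-8 + l + 2*l²) (g(l) = 4/(-8 + ((l² + l*l) + l)) = 4/(-8 + ((l² + l²) + l)) = 4/(-8 + (2*l² + l)) = 4/(-8 + (l + 2*l²)) = 4/(-8 + l + 2*l²))
(35603 - 103)/(28586 + g(Q(-1, -3))) = (35603 - 103)/(28586 + 4/(-8 + 8 + 2*8²)) = 35500/(28586 + 4/(-8 + 8 + 2*64)) = 35500/(28586 + 4/(-8 + 8 + 128)) = 35500/(28586 + 4/128) = 35500/(28586 + 4*(1/128)) = 35500/(28586 + 1/32) = 35500/(914753/32) = 35500*(32/914753) = 1136000/914753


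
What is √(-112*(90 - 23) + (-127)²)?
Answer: 5*√345 ≈ 92.871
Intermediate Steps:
√(-112*(90 - 23) + (-127)²) = √(-112*67 + 16129) = √(-7504 + 16129) = √8625 = 5*√345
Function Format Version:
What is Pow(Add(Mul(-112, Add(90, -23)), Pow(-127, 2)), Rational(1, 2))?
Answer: Mul(5, Pow(345, Rational(1, 2))) ≈ 92.871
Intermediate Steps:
Pow(Add(Mul(-112, Add(90, -23)), Pow(-127, 2)), Rational(1, 2)) = Pow(Add(Mul(-112, 67), 16129), Rational(1, 2)) = Pow(Add(-7504, 16129), Rational(1, 2)) = Pow(8625, Rational(1, 2)) = Mul(5, Pow(345, Rational(1, 2)))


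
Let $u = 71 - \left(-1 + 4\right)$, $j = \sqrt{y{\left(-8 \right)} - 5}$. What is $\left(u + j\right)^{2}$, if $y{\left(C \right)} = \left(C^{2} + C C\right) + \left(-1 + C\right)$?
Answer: $\left(68 + \sqrt{114}\right)^{2} \approx 6190.1$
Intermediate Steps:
$y{\left(C \right)} = -1 + C + 2 C^{2}$ ($y{\left(C \right)} = \left(C^{2} + C^{2}\right) + \left(-1 + C\right) = 2 C^{2} + \left(-1 + C\right) = -1 + C + 2 C^{2}$)
$j = \sqrt{114}$ ($j = \sqrt{\left(-1 - 8 + 2 \left(-8\right)^{2}\right) - 5} = \sqrt{\left(-1 - 8 + 2 \cdot 64\right) - 5} = \sqrt{\left(-1 - 8 + 128\right) - 5} = \sqrt{119 - 5} = \sqrt{114} \approx 10.677$)
$u = 68$ ($u = 71 - 3 = 68$)
$\left(u + j\right)^{2} = \left(68 + \sqrt{114}\right)^{2}$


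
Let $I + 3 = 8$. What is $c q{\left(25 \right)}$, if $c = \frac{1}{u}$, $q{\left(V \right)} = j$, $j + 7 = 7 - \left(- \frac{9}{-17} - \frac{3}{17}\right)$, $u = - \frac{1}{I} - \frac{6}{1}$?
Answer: $\frac{30}{527} \approx 0.056926$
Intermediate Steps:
$I = 5$ ($I = -3 + 8 = 5$)
$u = - \frac{31}{5}$ ($u = - \frac{1}{5} - \frac{6}{1} = \left(-1\right) \frac{1}{5} - 6 = - \frac{1}{5} - 6 = - \frac{31}{5} \approx -6.2$)
$j = - \frac{6}{17}$ ($j = -7 - \left(-7 - \frac{3}{17} + \frac{9}{17}\right) = -7 + \left(7 - \left(\frac{9}{17} - \frac{3}{17}\right)\right) = -7 + \left(7 - \frac{6}{17}\right) = -7 + \frac{113}{17} = - \frac{6}{17} \approx -0.35294$)
$q{\left(V \right)} = - \frac{6}{17}$
$c = - \frac{5}{31}$ ($c = \frac{1}{- \frac{31}{5}} = - \frac{5}{31} \approx -0.16129$)
$c q{\left(25 \right)} = \left(- \frac{5}{31}\right) \left(- \frac{6}{17}\right) = \frac{30}{527}$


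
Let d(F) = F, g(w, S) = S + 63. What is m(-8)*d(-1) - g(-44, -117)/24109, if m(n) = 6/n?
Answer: 72543/96436 ≈ 0.75224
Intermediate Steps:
g(w, S) = 63 + S
m(-8)*d(-1) - g(-44, -117)/24109 = (6/(-8))*(-1) - (63 - 117)/24109 = (6*(-1/8))*(-1) - (-54)/24109 = -3/4*(-1) - 1*(-54/24109) = 3/4 + 54/24109 = 72543/96436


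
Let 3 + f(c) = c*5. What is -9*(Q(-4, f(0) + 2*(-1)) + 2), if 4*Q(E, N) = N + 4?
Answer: -63/4 ≈ -15.750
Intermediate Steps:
f(c) = -3 + 5*c (f(c) = -3 + c*5 = -3 + 5*c)
Q(E, N) = 1 + N/4 (Q(E, N) = (N + 4)/4 = (4 + N)/4 = 1 + N/4)
-9*(Q(-4, f(0) + 2*(-1)) + 2) = -9*((1 + ((-3 + 5*0) + 2*(-1))/4) + 2) = -9*((1 + ((-3 + 0) - 2)/4) + 2) = -9*((1 + (-3 - 2)/4) + 2) = -9*((1 + (¼)*(-5)) + 2) = -9*((1 - 5/4) + 2) = -9*(-¼ + 2) = -9*7/4 = -63/4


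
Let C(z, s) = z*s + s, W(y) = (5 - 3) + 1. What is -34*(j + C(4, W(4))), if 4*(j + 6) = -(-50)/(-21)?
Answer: -6001/21 ≈ -285.76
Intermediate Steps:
W(y) = 3 (W(y) = 2 + 1 = 3)
C(z, s) = s + s*z (C(z, s) = s*z + s = s + s*z)
j = -277/42 (j = -6 + (-(-50)/(-21))/4 = -6 + (-(-50)*(-1)/21)/4 = -6 + (-1*50/21)/4 = -6 + (1/4)*(-50/21) = -6 - 25/42 = -277/42 ≈ -6.5952)
-34*(j + C(4, W(4))) = -34*(-277/42 + 3*(1 + 4)) = -34*(-277/42 + 3*5) = -34*(-277/42 + 15) = -34*353/42 = -6001/21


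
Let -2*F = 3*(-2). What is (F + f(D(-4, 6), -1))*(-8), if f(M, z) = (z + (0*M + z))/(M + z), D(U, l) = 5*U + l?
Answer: -376/15 ≈ -25.067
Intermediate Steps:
F = 3 (F = -3*(-2)/2 = -½*(-6) = 3)
D(U, l) = l + 5*U
f(M, z) = 2*z/(M + z) (f(M, z) = (z + (0 + z))/(M + z) = (z + z)/(M + z) = (2*z)/(M + z) = 2*z/(M + z))
(F + f(D(-4, 6), -1))*(-8) = (3 + 2*(-1)/((6 + 5*(-4)) - 1))*(-8) = (3 + 2*(-1)/((6 - 20) - 1))*(-8) = (3 + 2*(-1)/(-14 - 1))*(-8) = (3 + 2*(-1)/(-15))*(-8) = (3 + 2*(-1)*(-1/15))*(-8) = (3 + 2/15)*(-8) = (47/15)*(-8) = -376/15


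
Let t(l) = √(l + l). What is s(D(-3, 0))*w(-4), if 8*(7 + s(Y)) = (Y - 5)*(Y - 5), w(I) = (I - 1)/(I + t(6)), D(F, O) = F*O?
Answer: -155/8 - 155*√3/16 ≈ -36.154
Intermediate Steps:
t(l) = √2*√l (t(l) = √(2*l) = √2*√l)
w(I) = (-1 + I)/(I + 2*√3) (w(I) = (I - 1)/(I + √2*√6) = (-1 + I)/(I + 2*√3))
s(Y) = -7 + (-5 + Y)²/8 (s(Y) = -7 + ((Y - 5)*(Y - 5))/8 = -7 + ((-5 + Y)*(-5 + Y))/8 = -7 + (-5 + Y)²/8)
s(D(-3, 0))*w(-4) = (-7 + (-5 - 3*0)²/8)*((-1 - 4)/(-4 + 2*√3)) = (-7 + (-5 + 0)²/8)*(-5/(-4 + 2*√3)) = (-7 + (⅛)*(-5)²)*(-5/(-4 + 2*√3)) = (-7 + (⅛)*25)*(-5/(-4 + 2*√3)) = (-7 + 25/8)*(-5/(-4 + 2*√3)) = -(-155)/(8*(-4 + 2*√3)) = 155/(8*(-4 + 2*√3))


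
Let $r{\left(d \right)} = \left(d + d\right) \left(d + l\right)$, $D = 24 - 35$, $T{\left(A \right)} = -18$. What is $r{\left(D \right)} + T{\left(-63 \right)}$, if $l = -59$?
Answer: $1522$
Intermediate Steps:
$D = -11$
$r{\left(d \right)} = 2 d \left(-59 + d\right)$ ($r{\left(d \right)} = \left(d + d\right) \left(d - 59\right) = 2 d \left(-59 + d\right)$)
$r{\left(D \right)} + T{\left(-63 \right)} = 2 \left(-11\right) \left(-59 - 11\right) - 18 = 2 \left(-11\right) \left(-70\right) - 18 = 1540 - 18 = 1522$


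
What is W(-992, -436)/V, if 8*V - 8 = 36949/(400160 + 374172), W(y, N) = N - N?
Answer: 0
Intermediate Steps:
W(y, N) = 0
V = 6231605/6194656 (V = 1 + (36949/(400160 + 374172))/8 = 1 + (36949/774332)/8 = 1 + (36949*(1/774332))/8 = 1 + (1/8)*(36949/774332) = 1 + 36949/6194656 = 6231605/6194656 ≈ 1.0060)
W(-992, -436)/V = 0/(6231605/6194656) = 0*(6194656/6231605) = 0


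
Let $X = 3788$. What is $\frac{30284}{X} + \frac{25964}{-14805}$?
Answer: $\frac{87500747}{14020335} \approx 6.241$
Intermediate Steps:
$\frac{30284}{X} + \frac{25964}{-14805} = \frac{30284}{3788} + \frac{25964}{-14805} = 30284 \cdot \frac{1}{3788} + 25964 \left(- \frac{1}{14805}\right) = \frac{7571}{947} - \frac{25964}{14805} = \frac{87500747}{14020335}$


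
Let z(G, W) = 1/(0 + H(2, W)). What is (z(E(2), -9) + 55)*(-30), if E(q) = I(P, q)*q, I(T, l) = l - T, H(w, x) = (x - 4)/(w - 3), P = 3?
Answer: -21480/13 ≈ -1652.3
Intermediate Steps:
H(w, x) = (-4 + x)/(-3 + w)
E(q) = q*(-3 + q) (E(q) = (q - 1*3)*q = (q - 3)*q = (-3 + q)*q = q*(-3 + q))
z(G, W) = 1/(4 - W) (z(G, W) = 1/(0 + (-4 + W)/(-3 + 2)) = 1/(0 + (-4 + W)/(-1)) = 1/(0 - (-4 + W)) = 1/(0 + (4 - W)) = 1/(4 - W))
(z(E(2), -9) + 55)*(-30) = (1/(4 - 1*(-9)) + 55)*(-30) = (1/(4 + 9) + 55)*(-30) = (1/13 + 55)*(-30) = (716/13)*(-30) = -21480/13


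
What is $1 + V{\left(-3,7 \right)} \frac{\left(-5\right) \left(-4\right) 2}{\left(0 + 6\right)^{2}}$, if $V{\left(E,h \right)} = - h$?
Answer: $- \frac{61}{9} \approx -6.7778$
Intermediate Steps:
$1 + V{\left(-3,7 \right)} \frac{\left(-5\right) \left(-4\right) 2}{\left(0 + 6\right)^{2}} = 1 + \left(-1\right) 7 \frac{\left(-5\right) \left(-4\right) 2}{\left(0 + 6\right)^{2}} = 1 - 7 \frac{20 \cdot 2}{6^{2}} = 1 - 7 \cdot \frac{40}{36} = 1 - 7 \cdot 40 \cdot \frac{1}{36} = 1 - \frac{70}{9} = - \frac{61}{9}$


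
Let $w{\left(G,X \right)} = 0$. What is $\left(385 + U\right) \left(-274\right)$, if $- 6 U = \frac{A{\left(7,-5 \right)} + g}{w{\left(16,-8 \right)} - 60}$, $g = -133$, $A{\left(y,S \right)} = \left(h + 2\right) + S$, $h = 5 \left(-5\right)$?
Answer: $- \frac{18966143}{180} \approx -1.0537 \cdot 10^{5}$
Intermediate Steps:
$h = -25$
$A{\left(y,S \right)} = -23 + S$ ($A{\left(y,S \right)} = \left(-25 + 2\right) + S = -23 + S$)
$U = - \frac{161}{360}$ ($U = - \frac{\left(\left(-23 - 5\right) - 133\right) \frac{1}{0 - 60}}{6} = - \frac{\left(-28 - 133\right) \frac{1}{-60}}{6} = - \frac{\left(-161\right) \left(- \frac{1}{60}\right)}{6} = \left(- \frac{1}{6}\right) \frac{161}{60} = - \frac{161}{360} \approx -0.44722$)
$\left(385 + U\right) \left(-274\right) = \left(385 - \frac{161}{360}\right) \left(-274\right) = \frac{138439}{360} \left(-274\right) = - \frac{18966143}{180}$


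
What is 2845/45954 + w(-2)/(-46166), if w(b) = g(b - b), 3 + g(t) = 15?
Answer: 65395411/1060756182 ≈ 0.061650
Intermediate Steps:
g(t) = 12 (g(t) = -3 + 15 = 12)
w(b) = 12
2845/45954 + w(-2)/(-46166) = 2845/45954 + 12/(-46166) = 2845*(1/45954) + 12*(-1/46166) = 2845/45954 - 6/23083 = 65395411/1060756182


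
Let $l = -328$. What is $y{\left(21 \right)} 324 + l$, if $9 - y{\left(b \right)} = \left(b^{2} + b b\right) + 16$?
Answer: $-288364$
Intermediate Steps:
$y{\left(b \right)} = -7 - 2 b^{2}$ ($y{\left(b \right)} = 9 - \left(\left(b^{2} + b b\right) + 16\right) = 9 - \left(\left(b^{2} + b^{2}\right) + 16\right) = 9 - \left(2 b^{2} + 16\right) = 9 - \left(16 + 2 b^{2}\right) = -7 - 2 b^{2}$)
$y{\left(21 \right)} 324 + l = \left(-7 - 2 \cdot 21^{2}\right) 324 - 328 = \left(-7 - 882\right) 324 - 328 = \left(-889\right) 324 - 328 = -288036 - 328 = -288364$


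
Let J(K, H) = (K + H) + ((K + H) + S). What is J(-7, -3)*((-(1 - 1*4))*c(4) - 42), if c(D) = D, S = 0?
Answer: 600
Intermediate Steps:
J(K, H) = 2*H + 2*K (J(K, H) = (K + H) + ((K + H) + 0) = (H + K) + ((H + K) + 0) = (H + K) + (H + K) = 2*H + 2*K)
J(-7, -3)*((-(1 - 1*4))*c(4) - 42) = (2*(-3) + 2*(-7))*(-(1 - 1*4)*4 - 42) = (-6 - 14)*(-(1 - 4)*4 - 42) = -20*(-1*(-3)*4 - 42) = -20*(3*4 - 42) = -20*(12 - 42) = -20*(-30) = 600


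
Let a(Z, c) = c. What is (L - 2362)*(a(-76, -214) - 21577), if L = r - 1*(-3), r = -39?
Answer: 52254818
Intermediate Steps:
L = -36 (L = -39 - 1*(-3) = -39 + 3 = -36)
(L - 2362)*(a(-76, -214) - 21577) = (-36 - 2362)*(-214 - 21577) = -2398*(-21791) = 52254818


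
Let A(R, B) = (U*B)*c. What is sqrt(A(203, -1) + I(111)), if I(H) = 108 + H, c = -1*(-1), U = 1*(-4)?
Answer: sqrt(223) ≈ 14.933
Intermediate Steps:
U = -4
c = 1
A(R, B) = -4*B (A(R, B) = -4*B*1 = -4*B)
sqrt(A(203, -1) + I(111)) = sqrt(-4*(-1) + (108 + 111)) = sqrt(4 + 219) = sqrt(223)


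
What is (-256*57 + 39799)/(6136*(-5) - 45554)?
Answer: -25207/76234 ≈ -0.33065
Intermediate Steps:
(-256*57 + 39799)/(6136*(-5) - 45554) = (-14592 + 39799)/(-30680 - 45554) = 25207/(-76234) = 25207*(-1/76234) = -25207/76234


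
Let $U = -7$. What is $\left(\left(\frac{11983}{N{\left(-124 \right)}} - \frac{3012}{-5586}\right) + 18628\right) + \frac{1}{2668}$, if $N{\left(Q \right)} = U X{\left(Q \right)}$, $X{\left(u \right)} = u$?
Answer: $\frac{717740978567}{38500574} \approx 18642.0$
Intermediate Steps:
$N{\left(Q \right)} = - 7 Q$
$\left(\left(\frac{11983}{N{\left(-124 \right)}} - \frac{3012}{-5586}\right) + 18628\right) + \frac{1}{2668} = \left(\left(\frac{11983}{\left(-7\right) \left(-124\right)} - \frac{3012}{-5586}\right) + 18628\right) + \frac{1}{2668} = \left(\left(\frac{11983}{868} - - \frac{502}{931}\right) + 18628\right) + \frac{1}{2668} = \left(\left(11983 \cdot \frac{1}{868} + \frac{502}{931}\right) + 18628\right) + \frac{1}{2668} = \left(\left(\frac{11983}{868} + \frac{502}{931}\right) + 18628\right) + \frac{1}{2668} = \left(\frac{1655987}{115444} + 18628\right) + \frac{1}{2668} = \frac{2152146819}{115444} + \frac{1}{2668} = \frac{717740978567}{38500574}$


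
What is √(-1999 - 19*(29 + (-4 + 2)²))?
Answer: I*√2626 ≈ 51.245*I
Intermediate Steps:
√(-1999 - 19*(29 + (-4 + 2)²)) = √(-1999 - 19*(29 + (-2)²)) = √(-1999 - 19*(29 + 4)) = √(-1999 - 19*33) = √(-1999 - 627) = √(-2626) = I*√2626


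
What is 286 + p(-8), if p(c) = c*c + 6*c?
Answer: 302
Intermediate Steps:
p(c) = c**2 + 6*c
286 + p(-8) = 286 - 8*(6 - 8) = 286 - 8*(-2) = 286 + 16 = 302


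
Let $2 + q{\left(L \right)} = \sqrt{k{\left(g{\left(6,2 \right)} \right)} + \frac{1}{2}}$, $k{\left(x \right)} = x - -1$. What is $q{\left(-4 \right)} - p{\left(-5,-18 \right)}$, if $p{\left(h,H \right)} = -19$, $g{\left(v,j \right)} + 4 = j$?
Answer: $17 + \frac{i \sqrt{2}}{2} \approx 17.0 + 0.70711 i$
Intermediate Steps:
$g{\left(v,j \right)} = -4 + j$
$k{\left(x \right)} = 1 + x$ ($k{\left(x \right)} = x + 1 = 1 + x$)
$q{\left(L \right)} = -2 + \frac{i \sqrt{2}}{2}$ ($q{\left(L \right)} = -2 + \sqrt{\left(1 + \left(-4 + 2\right)\right) + \frac{1}{2}} = -2 + \sqrt{\left(1 - 2\right) + \frac{1}{2}} = -2 + \sqrt{-1 + \frac{1}{2}} = -2 + \sqrt{- \frac{1}{2}} = -2 + \frac{i \sqrt{2}}{2}$)
$q{\left(-4 \right)} - p{\left(-5,-18 \right)} = \left(-2 + \frac{i \sqrt{2}}{2}\right) - -19 = \left(-2 + \frac{i \sqrt{2}}{2}\right) + 19 = 17 + \frac{i \sqrt{2}}{2}$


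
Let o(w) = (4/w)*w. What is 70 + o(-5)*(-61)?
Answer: -174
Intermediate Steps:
o(w) = 4
70 + o(-5)*(-61) = 70 + 4*(-61) = 70 - 244 = -174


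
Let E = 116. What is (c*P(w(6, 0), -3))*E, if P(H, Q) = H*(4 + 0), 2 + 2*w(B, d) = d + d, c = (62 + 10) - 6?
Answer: -30624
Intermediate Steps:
c = 66 (c = 72 - 6 = 66)
w(B, d) = -1 + d (w(B, d) = -1 + (d + d)/2 = -1 + (2*d)/2 = -1 + d)
P(H, Q) = 4*H (P(H, Q) = H*4 = 4*H)
(c*P(w(6, 0), -3))*E = (66*(4*(-1 + 0)))*116 = (66*(4*(-1)))*116 = (66*(-4))*116 = -264*116 = -30624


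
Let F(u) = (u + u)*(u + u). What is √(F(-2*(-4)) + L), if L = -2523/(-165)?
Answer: √820655/55 ≈ 16.471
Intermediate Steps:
F(u) = 4*u² (F(u) = (2*u)*(2*u) = 4*u²)
L = 841/55 (L = -2523*(-1/165) = 841/55 ≈ 15.291)
√(F(-2*(-4)) + L) = √(4*(-2*(-4))² + 841/55) = √(4*8² + 841/55) = √(4*64 + 841/55) = √(256 + 841/55) = √(14921/55) = √820655/55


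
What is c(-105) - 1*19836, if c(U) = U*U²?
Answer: -1177461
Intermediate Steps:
c(U) = U³
c(-105) - 1*19836 = (-105)³ - 1*19836 = -1157625 - 19836 = -1177461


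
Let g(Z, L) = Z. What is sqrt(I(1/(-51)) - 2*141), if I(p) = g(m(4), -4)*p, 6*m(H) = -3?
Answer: 7*I*sqrt(59874)/102 ≈ 16.793*I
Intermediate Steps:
m(H) = -1/2 (m(H) = (1/6)*(-3) = -1/2)
I(p) = -p/2
sqrt(I(1/(-51)) - 2*141) = sqrt(-1/2/(-51) - 2*141) = sqrt(-1/2*(-1/51) - 282) = sqrt(1/102 - 282) = sqrt(-28763/102) = 7*I*sqrt(59874)/102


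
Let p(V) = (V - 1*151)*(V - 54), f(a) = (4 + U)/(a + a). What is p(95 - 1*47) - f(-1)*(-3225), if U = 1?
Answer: -14889/2 ≈ -7444.5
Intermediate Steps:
f(a) = 5/(2*a) (f(a) = (4 + 1)/(a + a) = 5/((2*a)) = 5*(1/(2*a)) = 5/(2*a))
p(V) = (-151 + V)*(-54 + V) (p(V) = (V - 151)*(-54 + V) = (-151 + V)*(-54 + V))
p(95 - 1*47) - f(-1)*(-3225) = (8154 + (95 - 1*47)² - 205*(95 - 1*47)) - (5/2)/(-1)*(-3225) = (8154 + (95 - 47)² - 205*(95 - 47)) - (5/2)*(-1)*(-3225) = (8154 + 48² - 205*48) - (-5)*(-3225)/2 = (8154 + 2304 - 9840) - 1*16125/2 = 618 - 16125/2 = -14889/2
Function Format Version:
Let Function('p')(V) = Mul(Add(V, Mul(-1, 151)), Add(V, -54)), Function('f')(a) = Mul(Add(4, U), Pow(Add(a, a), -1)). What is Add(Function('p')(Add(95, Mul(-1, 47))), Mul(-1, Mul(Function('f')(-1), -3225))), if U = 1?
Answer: Rational(-14889, 2) ≈ -7444.5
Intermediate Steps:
Function('f')(a) = Mul(Rational(5, 2), Pow(a, -1)) (Function('f')(a) = Mul(Add(4, 1), Pow(Add(a, a), -1)) = Mul(5, Pow(Mul(2, a), -1)) = Mul(5, Mul(Rational(1, 2), Pow(a, -1))) = Mul(Rational(5, 2), Pow(a, -1)))
Function('p')(V) = Mul(Add(-151, V), Add(-54, V)) (Function('p')(V) = Mul(Add(V, -151), Add(-54, V)) = Mul(Add(-151, V), Add(-54, V)))
Add(Function('p')(Add(95, Mul(-1, 47))), Mul(-1, Mul(Function('f')(-1), -3225))) = Add(Add(8154, Pow(Add(95, Mul(-1, 47)), 2), Mul(-205, Add(95, Mul(-1, 47)))), Mul(-1, Mul(Mul(Rational(5, 2), Pow(-1, -1)), -3225))) = Add(Add(8154, Pow(Add(95, -47), 2), Mul(-205, Add(95, -47))), Mul(-1, Mul(Mul(Rational(5, 2), -1), -3225))) = Add(Add(8154, Pow(48, 2), Mul(-205, 48)), Mul(-1, Mul(Rational(-5, 2), -3225))) = Add(Add(8154, 2304, -9840), Mul(-1, Rational(16125, 2))) = Add(618, Rational(-16125, 2)) = Rational(-14889, 2)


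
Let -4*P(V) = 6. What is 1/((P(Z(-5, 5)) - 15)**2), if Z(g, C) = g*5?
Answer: 4/1089 ≈ 0.0036731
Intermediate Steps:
Z(g, C) = 5*g
P(V) = -3/2 (P(V) = -1/4*6 = -3/2)
1/((P(Z(-5, 5)) - 15)**2) = 1/((-3/2 - 15)**2) = 1/((-33/2)**2) = 1/(1089/4) = 4/1089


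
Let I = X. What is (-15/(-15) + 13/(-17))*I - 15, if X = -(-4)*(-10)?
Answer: -415/17 ≈ -24.412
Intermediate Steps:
X = -40 (X = -1*40 = -40)
I = -40
(-15/(-15) + 13/(-17))*I - 15 = (-15/(-15) + 13/(-17))*(-40) - 15 = (-15*(-1/15) + 13*(-1/17))*(-40) - 15 = (1 - 13/17)*(-40) - 15 = (4/17)*(-40) - 15 = -160/17 - 15 = -415/17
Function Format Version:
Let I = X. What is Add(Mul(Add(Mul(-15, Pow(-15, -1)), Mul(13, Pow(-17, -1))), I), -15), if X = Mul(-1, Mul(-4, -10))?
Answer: Rational(-415, 17) ≈ -24.412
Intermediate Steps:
X = -40 (X = Mul(-1, 40) = -40)
I = -40
Add(Mul(Add(Mul(-15, Pow(-15, -1)), Mul(13, Pow(-17, -1))), I), -15) = Add(Mul(Add(Mul(-15, Pow(-15, -1)), Mul(13, Pow(-17, -1))), -40), -15) = Add(Mul(Add(Mul(-15, Rational(-1, 15)), Mul(13, Rational(-1, 17))), -40), -15) = Add(Mul(Add(1, Rational(-13, 17)), -40), -15) = Add(Mul(Rational(4, 17), -40), -15) = Add(Rational(-160, 17), -15) = Rational(-415, 17)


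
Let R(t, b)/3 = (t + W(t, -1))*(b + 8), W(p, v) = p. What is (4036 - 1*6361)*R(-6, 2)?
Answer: 837000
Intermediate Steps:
R(t, b) = 6*t*(8 + b) (R(t, b) = 3*((t + t)*(b + 8)) = 3*((2*t)*(8 + b)) = 3*(2*t*(8 + b)) = 6*t*(8 + b))
(4036 - 1*6361)*R(-6, 2) = (4036 - 1*6361)*(6*(-6)*(8 + 2)) = (4036 - 6361)*(6*(-6)*10) = -2325*(-360) = 837000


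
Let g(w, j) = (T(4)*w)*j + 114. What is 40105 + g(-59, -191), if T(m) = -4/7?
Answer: 236457/7 ≈ 33780.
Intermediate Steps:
T(m) = -4/7 (T(m) = -4*1/7 = -4/7)
g(w, j) = 114 - 4*j*w/7 (g(w, j) = (-4*w/7)*j + 114 = -4*j*w/7 + 114 = 114 - 4*j*w/7)
40105 + g(-59, -191) = 40105 + (114 - 4/7*(-191)*(-59)) = 40105 + (114 - 45076/7) = 40105 - 44278/7 = 236457/7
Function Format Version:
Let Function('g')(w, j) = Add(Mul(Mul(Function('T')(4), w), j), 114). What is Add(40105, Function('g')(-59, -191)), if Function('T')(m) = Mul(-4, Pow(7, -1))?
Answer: Rational(236457, 7) ≈ 33780.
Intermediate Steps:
Function('T')(m) = Rational(-4, 7) (Function('T')(m) = Mul(-4, Rational(1, 7)) = Rational(-4, 7))
Function('g')(w, j) = Add(114, Mul(Rational(-4, 7), j, w)) (Function('g')(w, j) = Add(Mul(Mul(Rational(-4, 7), w), j), 114) = Add(Mul(Rational(-4, 7), j, w), 114) = Add(114, Mul(Rational(-4, 7), j, w)))
Add(40105, Function('g')(-59, -191)) = Add(40105, Add(114, Mul(Rational(-4, 7), -191, -59))) = Add(40105, Add(114, Rational(-45076, 7))) = Add(40105, Rational(-44278, 7)) = Rational(236457, 7)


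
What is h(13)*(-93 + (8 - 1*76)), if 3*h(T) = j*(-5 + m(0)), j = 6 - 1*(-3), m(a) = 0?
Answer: 2415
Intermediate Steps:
j = 9 (j = 6 + 3 = 9)
h(T) = -15 (h(T) = (9*(-5 + 0))/3 = (9*(-5))/3 = (⅓)*(-45) = -15)
h(13)*(-93 + (8 - 1*76)) = -15*(-93 + (8 - 1*76)) = -15*(-93 + (8 - 76)) = -15*(-93 - 68) = -15*(-161) = 2415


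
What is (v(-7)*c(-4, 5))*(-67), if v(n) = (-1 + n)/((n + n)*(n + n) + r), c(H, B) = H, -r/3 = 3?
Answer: -2144/187 ≈ -11.465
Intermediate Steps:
r = -9 (r = -3*3 = -9)
v(n) = (-1 + n)/(-9 + 4*n²) (v(n) = (-1 + n)/((n + n)*(n + n) - 9) = (-1 + n)/((2*n)*(2*n) - 9) = (-1 + n)/(4*n² - 9) = (-1 + n)/(-9 + 4*n²))
(v(-7)*c(-4, 5))*(-67) = (((-1 - 7)/(-9 + 4*(-7)²))*(-4))*(-67) = ((-8/(-9 + 4*49))*(-4))*(-67) = ((-8/(-9 + 196))*(-4))*(-67) = ((-8/187)*(-4))*(-67) = (((1/187)*(-8))*(-4))*(-67) = -8/187*(-4)*(-67) = (32/187)*(-67) = -2144/187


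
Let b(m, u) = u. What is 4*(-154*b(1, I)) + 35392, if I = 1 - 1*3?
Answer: 36624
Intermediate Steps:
I = -2 (I = 1 - 3 = -2)
4*(-154*b(1, I)) + 35392 = 4*(-154*(-2)) + 35392 = 4*308 + 35392 = 1232 + 35392 = 36624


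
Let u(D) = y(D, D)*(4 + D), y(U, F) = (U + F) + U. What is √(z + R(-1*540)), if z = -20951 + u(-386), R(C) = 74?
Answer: 3*√46831 ≈ 649.21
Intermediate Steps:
y(U, F) = F + 2*U (y(U, F) = (F + U) + U = F + 2*U)
u(D) = 3*D*(4 + D) (u(D) = (D + 2*D)*(4 + D) = (3*D)*(4 + D) = 3*D*(4 + D))
z = 421405 (z = -20951 + 3*(-386)*(4 - 386) = -20951 + 3*(-386)*(-382) = -20951 + 442356 = 421405)
√(z + R(-1*540)) = √(421405 + 74) = √421479 = 3*√46831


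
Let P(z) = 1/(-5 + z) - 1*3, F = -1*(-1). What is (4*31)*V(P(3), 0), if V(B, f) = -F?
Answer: -124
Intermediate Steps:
F = 1
P(z) = -3 + 1/(-5 + z) (P(z) = 1/(-5 + z) - 3 = -3 + 1/(-5 + z))
V(B, f) = -1 (V(B, f) = -1*1 = -1)
(4*31)*V(P(3), 0) = (4*31)*(-1) = 124*(-1) = -124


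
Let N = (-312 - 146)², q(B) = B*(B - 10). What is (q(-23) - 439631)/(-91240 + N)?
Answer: -922/249 ≈ -3.7028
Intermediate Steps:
q(B) = B*(-10 + B)
N = 209764 (N = (-458)² = 209764)
(q(-23) - 439631)/(-91240 + N) = (-23*(-10 - 23) - 439631)/(-91240 + 209764) = (-23*(-33) - 439631)/118524 = (759 - 439631)*(1/118524) = -438872*1/118524 = -922/249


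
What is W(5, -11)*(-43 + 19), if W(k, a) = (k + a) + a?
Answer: 408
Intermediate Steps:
W(k, a) = k + 2*a (W(k, a) = (a + k) + a = k + 2*a)
W(5, -11)*(-43 + 19) = (5 + 2*(-11))*(-43 + 19) = (5 - 22)*(-24) = -17*(-24) = 408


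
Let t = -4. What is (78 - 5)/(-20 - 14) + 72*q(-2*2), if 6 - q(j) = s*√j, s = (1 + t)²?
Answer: 14615/34 - 1296*I ≈ 429.85 - 1296.0*I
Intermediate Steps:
s = 9 (s = (1 - 4)² = (-3)² = 9)
q(j) = 6 - 9*√j
(78 - 5)/(-20 - 14) + 72*q(-2*2) = (78 - 5)/(-20 - 14) + 72*(6 - 9*2*I) = 73/(-34) + 72*(6 - 18*I) = 73*(-1/34) + 72*(6 - 18*I) = -73/34 + 72*(6 - 18*I) = -73/34 + (432 - 1296*I) = 14615/34 - 1296*I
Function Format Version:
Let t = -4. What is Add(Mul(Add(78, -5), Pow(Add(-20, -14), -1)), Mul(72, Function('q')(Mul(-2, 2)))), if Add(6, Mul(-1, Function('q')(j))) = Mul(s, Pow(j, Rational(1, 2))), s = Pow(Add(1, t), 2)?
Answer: Add(Rational(14615, 34), Mul(-1296, I)) ≈ Add(429.85, Mul(-1296.0, I))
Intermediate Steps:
s = 9 (s = Pow(Add(1, -4), 2) = Pow(-3, 2) = 9)
Function('q')(j) = Add(6, Mul(-9, Pow(j, Rational(1, 2)))) (Function('q')(j) = Add(6, Mul(-1, Mul(9, Pow(j, Rational(1, 2))))) = Add(6, Mul(-9, Pow(j, Rational(1, 2)))))
Add(Mul(Add(78, -5), Pow(Add(-20, -14), -1)), Mul(72, Function('q')(Mul(-2, 2)))) = Add(Mul(Add(78, -5), Pow(Add(-20, -14), -1)), Mul(72, Add(6, Mul(-9, Pow(Mul(-2, 2), Rational(1, 2)))))) = Add(Mul(73, Pow(-34, -1)), Mul(72, Add(6, Mul(-9, Pow(-4, Rational(1, 2)))))) = Add(Mul(73, Rational(-1, 34)), Mul(72, Add(6, Mul(-9, Mul(2, I))))) = Add(Rational(-73, 34), Mul(72, Add(6, Mul(-18, I)))) = Add(Rational(-73, 34), Add(432, Mul(-1296, I))) = Add(Rational(14615, 34), Mul(-1296, I))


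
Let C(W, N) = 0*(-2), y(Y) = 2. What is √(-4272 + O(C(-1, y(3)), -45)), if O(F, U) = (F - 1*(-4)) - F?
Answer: 2*I*√1067 ≈ 65.33*I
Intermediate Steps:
C(W, N) = 0
O(F, U) = 4 (O(F, U) = (F + 4) - F = (4 + F) - F = 4)
√(-4272 + O(C(-1, y(3)), -45)) = √(-4272 + 4) = √(-4268) = 2*I*√1067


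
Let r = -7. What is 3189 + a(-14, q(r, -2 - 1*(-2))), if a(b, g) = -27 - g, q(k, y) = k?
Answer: 3169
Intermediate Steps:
3189 + a(-14, q(r, -2 - 1*(-2))) = 3189 + (-27 - 1*(-7)) = 3189 + (-27 + 7) = 3189 - 20 = 3169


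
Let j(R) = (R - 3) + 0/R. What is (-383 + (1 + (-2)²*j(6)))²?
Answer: 136900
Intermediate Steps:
j(R) = -3 + R (j(R) = (-3 + R) + 0 = -3 + R)
(-383 + (1 + (-2)²*j(6)))² = (-383 + (1 + (-2)²*(-3 + 6)))² = (-383 + (1 + 4*3))² = (-383 + (1 + 12))² = (-383 + 13)² = (-370)² = 136900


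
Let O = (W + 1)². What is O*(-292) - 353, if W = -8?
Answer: -14661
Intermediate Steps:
O = 49 (O = (-8 + 1)² = (-7)² = 49)
O*(-292) - 353 = 49*(-292) - 353 = -14308 - 353 = -14661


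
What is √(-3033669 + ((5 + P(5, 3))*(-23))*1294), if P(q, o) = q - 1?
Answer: I*√3301527 ≈ 1817.0*I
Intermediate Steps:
P(q, o) = -1 + q
√(-3033669 + ((5 + P(5, 3))*(-23))*1294) = √(-3033669 + ((5 + (-1 + 5))*(-23))*1294) = √(-3033669 + ((5 + 4)*(-23))*1294) = √(-3033669 + (9*(-23))*1294) = √(-3033669 - 207*1294) = √(-3033669 - 267858) = √(-3301527) = I*√3301527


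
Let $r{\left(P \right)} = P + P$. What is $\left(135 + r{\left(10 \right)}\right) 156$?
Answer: $24180$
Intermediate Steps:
$r{\left(P \right)} = 2 P$
$\left(135 + r{\left(10 \right)}\right) 156 = \left(135 + 2 \cdot 10\right) 156 = \left(135 + 20\right) 156 = 155 \cdot 156 = 24180$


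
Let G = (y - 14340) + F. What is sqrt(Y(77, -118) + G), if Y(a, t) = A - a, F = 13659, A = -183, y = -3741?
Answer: I*sqrt(4682) ≈ 68.425*I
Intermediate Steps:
Y(a, t) = -183 - a
G = -4422 (G = (-3741 - 14340) + 13659 = -18081 + 13659 = -4422)
sqrt(Y(77, -118) + G) = sqrt((-183 - 1*77) - 4422) = sqrt((-183 - 77) - 4422) = sqrt(-260 - 4422) = sqrt(-4682) = I*sqrt(4682)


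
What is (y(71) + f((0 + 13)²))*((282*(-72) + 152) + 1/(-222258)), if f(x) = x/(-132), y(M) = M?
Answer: -41219714426051/29338056 ≈ -1.4050e+6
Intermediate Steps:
f(x) = -x/132 (f(x) = x*(-1/132) = -x/132)
(y(71) + f((0 + 13)²))*((282*(-72) + 152) + 1/(-222258)) = (71 - (0 + 13)²/132)*((282*(-72) + 152) + 1/(-222258)) = (71 - 1/132*13²)*((-20304 + 152) - 1/222258) = (71 - 1/132*169)*(-20152 - 1/222258) = (71 - 169/132)*(-4478943217/222258) = (9203/132)*(-4478943217/222258) = -41219714426051/29338056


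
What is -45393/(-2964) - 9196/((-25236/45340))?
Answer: 103081281559/6233292 ≈ 16537.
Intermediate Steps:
-45393/(-2964) - 9196/((-25236/45340)) = -45393*(-1/2964) - 9196/((-25236*1/45340)) = 15131/988 - 9196/(-6309/11335) = 15131/988 - 9196*(-11335/6309) = 15131/988 + 104236660/6309 = 103081281559/6233292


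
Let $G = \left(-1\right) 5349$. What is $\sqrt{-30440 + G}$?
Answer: $i \sqrt{35789} \approx 189.18 i$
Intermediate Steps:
$G = -5349$
$\sqrt{-30440 + G} = \sqrt{-30440 - 5349} = \sqrt{-35789} = i \sqrt{35789}$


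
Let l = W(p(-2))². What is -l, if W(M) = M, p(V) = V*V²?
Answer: -64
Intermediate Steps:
p(V) = V³
l = 64 (l = ((-2)³)² = (-8)² = 64)
-l = -1*64 = -64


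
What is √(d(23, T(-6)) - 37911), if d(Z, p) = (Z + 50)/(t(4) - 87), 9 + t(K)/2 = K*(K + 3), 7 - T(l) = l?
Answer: 4*I*√116107/7 ≈ 194.71*I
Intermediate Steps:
T(l) = 7 - l
t(K) = -18 + 2*K*(3 + K) (t(K) = -18 + 2*(K*(K + 3)) = -18 + 2*(K*(3 + K)) = -18 + 2*K*(3 + K))
d(Z, p) = -50/49 - Z/49 (d(Z, p) = (Z + 50)/((-18 + 2*4² + 6*4) - 87) = (50 + Z)/((-18 + 2*16 + 24) - 87) = (50 + Z)/((-18 + 32 + 24) - 87) = (50 + Z)/(38 - 87) = (50 + Z)/(-49) = (50 + Z)*(-1/49) = -50/49 - Z/49)
√(d(23, T(-6)) - 37911) = √((-50/49 - 1/49*23) - 37911) = √((-50/49 - 23/49) - 37911) = √(-73/49 - 37911) = √(-1857712/49) = 4*I*√116107/7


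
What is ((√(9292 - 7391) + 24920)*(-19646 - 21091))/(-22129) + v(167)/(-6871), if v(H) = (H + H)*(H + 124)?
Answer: 6973055054814/152048359 + 40737*√1901/22129 ≈ 45941.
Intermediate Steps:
v(H) = 2*H*(124 + H) (v(H) = (2*H)*(124 + H) = 2*H*(124 + H))
((√(9292 - 7391) + 24920)*(-19646 - 21091))/(-22129) + v(167)/(-6871) = ((√(9292 - 7391) + 24920)*(-19646 - 21091))/(-22129) + (2*167*(124 + 167))/(-6871) = ((√1901 + 24920)*(-40737))*(-1/22129) + (2*167*291)*(-1/6871) = ((24920 + √1901)*(-40737))*(-1/22129) + 97194*(-1/6871) = (-1015166040 - 40737*√1901)*(-1/22129) - 97194/6871 = (1015166040/22129 + 40737*√1901/22129) - 97194/6871 = 6973055054814/152048359 + 40737*√1901/22129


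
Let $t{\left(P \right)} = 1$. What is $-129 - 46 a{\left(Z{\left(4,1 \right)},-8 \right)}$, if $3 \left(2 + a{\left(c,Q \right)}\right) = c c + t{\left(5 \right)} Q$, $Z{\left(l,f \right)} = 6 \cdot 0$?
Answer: $\frac{257}{3} \approx 85.667$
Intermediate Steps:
$Z{\left(l,f \right)} = 0$
$a{\left(c,Q \right)} = -2 + \frac{Q}{3} + \frac{c^{2}}{3}$ ($a{\left(c,Q \right)} = -2 + \frac{c c + 1 Q}{3} = -2 + \frac{c^{2} + Q}{3} = -2 + \frac{Q + c^{2}}{3} = -2 + \left(\frac{Q}{3} + \frac{c^{2}}{3}\right) = -2 + \frac{Q}{3} + \frac{c^{2}}{3}$)
$-129 - 46 a{\left(Z{\left(4,1 \right)},-8 \right)} = -129 - 46 \left(-2 + \frac{1}{3} \left(-8\right) + \frac{0^{2}}{3}\right) = -129 - 46 \left(-2 - \frac{8}{3} + \frac{1}{3} \cdot 0\right) = -129 - 46 \left(-2 - \frac{8}{3} + 0\right) = -129 - - \frac{644}{3} = -129 + \frac{644}{3} = \frac{257}{3}$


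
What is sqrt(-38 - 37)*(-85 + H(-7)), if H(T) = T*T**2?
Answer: -2140*I*sqrt(3) ≈ -3706.6*I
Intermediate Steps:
H(T) = T**3
sqrt(-38 - 37)*(-85 + H(-7)) = sqrt(-38 - 37)*(-85 + (-7)**3) = sqrt(-75)*(-85 - 343) = (5*I*sqrt(3))*(-428) = -2140*I*sqrt(3)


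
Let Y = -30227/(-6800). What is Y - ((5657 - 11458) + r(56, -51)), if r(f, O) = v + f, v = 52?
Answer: 38742627/6800 ≈ 5697.4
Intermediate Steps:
r(f, O) = 52 + f
Y = 30227/6800 (Y = -30227*(-1/6800) = 30227/6800 ≈ 4.4451)
Y - ((5657 - 11458) + r(56, -51)) = 30227/6800 - ((5657 - 11458) + (52 + 56)) = 30227/6800 - (-5801 + 108) = 30227/6800 - 1*(-5693) = 30227/6800 + 5693 = 38742627/6800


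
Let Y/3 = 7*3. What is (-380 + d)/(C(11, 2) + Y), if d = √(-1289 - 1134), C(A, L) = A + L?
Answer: -5 + I*√2423/76 ≈ -5.0 + 0.64768*I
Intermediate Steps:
Y = 63 (Y = 3*(7*3) = 3*21 = 63)
d = I*√2423 (d = √(-2423) = I*√2423 ≈ 49.224*I)
(-380 + d)/(C(11, 2) + Y) = (-380 + I*√2423)/((11 + 2) + 63) = (-380 + I*√2423)/(13 + 63) = (-380 + I*√2423)/76 = -5 + I*√2423/76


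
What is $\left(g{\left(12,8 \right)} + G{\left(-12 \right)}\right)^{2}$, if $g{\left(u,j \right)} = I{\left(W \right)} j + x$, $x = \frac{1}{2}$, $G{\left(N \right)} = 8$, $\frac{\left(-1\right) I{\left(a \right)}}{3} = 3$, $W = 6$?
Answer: $\frac{16129}{4} \approx 4032.3$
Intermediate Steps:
$I{\left(a \right)} = -9$ ($I{\left(a \right)} = \left(-3\right) 3 = -9$)
$x = \frac{1}{2} \approx 0.5$
$g{\left(u,j \right)} = \frac{1}{2} - 9 j$ ($g{\left(u,j \right)} = - 9 j + \frac{1}{2} = \frac{1}{2} - 9 j$)
$\left(g{\left(12,8 \right)} + G{\left(-12 \right)}\right)^{2} = \left(\left(\frac{1}{2} - 72\right) + 8\right)^{2} = \left(- \frac{143}{2} + 8\right)^{2} = \left(- \frac{127}{2}\right)^{2} = \frac{16129}{4}$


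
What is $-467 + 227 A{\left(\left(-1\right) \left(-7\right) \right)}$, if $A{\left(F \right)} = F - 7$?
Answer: $-467$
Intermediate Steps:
$A{\left(F \right)} = -7 + F$ ($A{\left(F \right)} = F - 7 = -7 + F$)
$-467 + 227 A{\left(\left(-1\right) \left(-7\right) \right)} = -467 + 227 \left(-7 - -7\right) = -467 + 227 \left(-7 + 7\right) = -467 + 227 \cdot 0 = -467 + 0 = -467$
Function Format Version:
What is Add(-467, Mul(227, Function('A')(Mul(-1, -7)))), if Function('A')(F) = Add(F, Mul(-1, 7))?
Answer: -467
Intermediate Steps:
Function('A')(F) = Add(-7, F) (Function('A')(F) = Add(F, -7) = Add(-7, F))
Add(-467, Mul(227, Function('A')(Mul(-1, -7)))) = Add(-467, Mul(227, Add(-7, Mul(-1, -7)))) = Add(-467, Mul(227, Add(-7, 7))) = Add(-467, Mul(227, 0)) = Add(-467, 0) = -467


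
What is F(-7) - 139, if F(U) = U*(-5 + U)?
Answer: -55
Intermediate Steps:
F(-7) - 139 = -7*(-5 - 7) - 139 = -7*(-12) - 139 = 84 - 139 = -55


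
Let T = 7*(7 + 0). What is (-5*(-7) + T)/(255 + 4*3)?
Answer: 28/89 ≈ 0.31461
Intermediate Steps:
T = 49 (T = 7*7 = 49)
(-5*(-7) + T)/(255 + 4*3) = (-5*(-7) + 49)/(255 + 4*3) = (35 + 49)/(255 + 12) = 84/267 = 84*(1/267) = 28/89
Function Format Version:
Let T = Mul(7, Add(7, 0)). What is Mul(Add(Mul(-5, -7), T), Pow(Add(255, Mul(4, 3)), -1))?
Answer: Rational(28, 89) ≈ 0.31461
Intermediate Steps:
T = 49 (T = Mul(7, 7) = 49)
Mul(Add(Mul(-5, -7), T), Pow(Add(255, Mul(4, 3)), -1)) = Mul(Add(Mul(-5, -7), 49), Pow(Add(255, Mul(4, 3)), -1)) = Mul(Add(35, 49), Pow(Add(255, 12), -1)) = Mul(84, Pow(267, -1)) = Mul(84, Rational(1, 267)) = Rational(28, 89)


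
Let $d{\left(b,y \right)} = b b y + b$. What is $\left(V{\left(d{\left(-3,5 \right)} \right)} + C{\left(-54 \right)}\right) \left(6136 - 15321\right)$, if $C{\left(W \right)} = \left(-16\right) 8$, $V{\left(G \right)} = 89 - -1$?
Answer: $349030$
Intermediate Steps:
$d{\left(b,y \right)} = b + y b^{2}$ ($d{\left(b,y \right)} = b^{2} y + b = y b^{2} + b = b + y b^{2}$)
$V{\left(G \right)} = 90$ ($V{\left(G \right)} = 89 + 1 = 90$)
$C{\left(W \right)} = -128$
$\left(V{\left(d{\left(-3,5 \right)} \right)} + C{\left(-54 \right)}\right) \left(6136 - 15321\right) = \left(90 - 128\right) \left(6136 - 15321\right) = \left(-38\right) \left(-9185\right) = 349030$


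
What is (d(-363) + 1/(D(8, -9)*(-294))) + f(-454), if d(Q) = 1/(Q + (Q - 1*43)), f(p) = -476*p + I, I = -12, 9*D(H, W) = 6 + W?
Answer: 16285125975/75362 ≈ 2.1609e+5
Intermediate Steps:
D(H, W) = 2/3 + W/9 (D(H, W) = (6 + W)/9 = 2/3 + W/9)
f(p) = -12 - 476*p (f(p) = -476*p - 12 = -12 - 476*p)
d(Q) = 1/(-43 + 2*Q) (d(Q) = 1/(Q + (Q - 43)) = 1/(Q + (-43 + Q)) = 1/(-43 + 2*Q))
(d(-363) + 1/(D(8, -9)*(-294))) + f(-454) = (1/(-43 + 2*(-363)) + 1/((2/3 + (1/9)*(-9))*(-294))) + (-12 - 476*(-454)) = (1/(-43 - 726) + 1/((2/3 - 1)*(-294))) + (-12 + 216104) = (1/(-769) + 1/(-1/3*(-294))) + 216092 = (-1/769 + 1/98) + 216092 = 671/75362 + 216092 = 16285125975/75362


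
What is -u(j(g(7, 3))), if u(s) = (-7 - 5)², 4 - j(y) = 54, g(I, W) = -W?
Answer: -144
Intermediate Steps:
j(y) = -50 (j(y) = 4 - 1*54 = 4 - 54 = -50)
u(s) = 144 (u(s) = (-12)² = 144)
-u(j(g(7, 3))) = -1*144 = -144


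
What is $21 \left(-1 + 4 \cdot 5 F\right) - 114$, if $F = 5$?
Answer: $1965$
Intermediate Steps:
$21 \left(-1 + 4 \cdot 5 F\right) - 114 = 21 \left(-1 + 4 \cdot 5 \cdot 5\right) - 114 = 21 \left(-1 + 4 \cdot 25\right) - 114 = 21 \left(-1 + 100\right) - 114 = 21 \cdot 99 - 114 = 2079 - 114 = 1965$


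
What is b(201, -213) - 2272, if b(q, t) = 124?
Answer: -2148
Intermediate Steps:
b(201, -213) - 2272 = 124 - 2272 = -2148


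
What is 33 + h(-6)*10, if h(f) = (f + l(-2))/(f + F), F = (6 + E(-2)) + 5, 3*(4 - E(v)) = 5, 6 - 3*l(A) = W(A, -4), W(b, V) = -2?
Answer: 313/11 ≈ 28.455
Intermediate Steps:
l(A) = 8/3 (l(A) = 2 - ⅓*(-2) = 2 + ⅔ = 8/3)
E(v) = 7/3 (E(v) = 4 - ⅓*5 = 4 - 5/3 = 7/3)
F = 40/3 (F = (6 + 7/3) + 5 = 25/3 + 5 = 40/3 ≈ 13.333)
h(f) = (8/3 + f)/(40/3 + f) (h(f) = (f + 8/3)/(f + 40/3) = (8/3 + f)/(40/3 + f))
33 + h(-6)*10 = 33 + ((8 + 3*(-6))/(40 + 3*(-6)))*10 = 33 + ((8 - 18)/(40 - 18))*10 = 33 + (-10/22)*10 = 33 + ((1/22)*(-10))*10 = 33 - 5/11*10 = 33 - 50/11 = 313/11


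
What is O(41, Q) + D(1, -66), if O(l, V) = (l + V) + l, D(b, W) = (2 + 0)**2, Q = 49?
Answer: 135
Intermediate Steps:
D(b, W) = 4 (D(b, W) = 2**2 = 4)
O(l, V) = V + 2*l (O(l, V) = (V + l) + l = V + 2*l)
O(41, Q) + D(1, -66) = (49 + 2*41) + 4 = (49 + 82) + 4 = 131 + 4 = 135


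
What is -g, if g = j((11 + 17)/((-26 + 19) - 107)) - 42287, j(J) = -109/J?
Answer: 585805/14 ≈ 41843.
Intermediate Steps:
g = -585805/14 (g = -109*((-26 + 19) - 107)/(11 + 17) - 42287 = -109/(28/(-7 - 107)) - 42287 = -109/(28/(-114)) - 42287 = -109/(28*(-1/114)) - 42287 = -109/(-14/57) - 42287 = -109*(-57/14) - 42287 = 6213/14 - 42287 = -585805/14 ≈ -41843.)
-g = -1*(-585805/14) = 585805/14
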